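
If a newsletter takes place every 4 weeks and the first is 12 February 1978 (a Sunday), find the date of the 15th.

11 March 1979

The 15th occurrence is 14 intervals after the first: 14 × 28 = 392 days after 12 February 1978.
February has 28 days — 16 days to the end of February leaves 376.
March has 31 days (345 left).
April has 30 days (315 left).
May has 31 days (284 left).
June has 30 days (254 left).
July has 31 days (223 left).
August has 31 days (192 left).
September has 30 days (162 left).
October has 31 days (131 left).
November has 30 days (101 left).
December has 31 days (70 left).
January has 31 days (39 left).
February has 28 days (11 left).
11 days into March → 11 March 1979.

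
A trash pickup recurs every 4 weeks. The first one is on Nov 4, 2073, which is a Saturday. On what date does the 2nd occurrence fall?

The 2nd occurrence is 1 interval after the first: 1 × 28 = 28 days after Nov 4, 2073.
Nov has 30 days — 26 days to the end of Nov leaves 2.
2 days into Dec → Dec 2, 2073.

Dec 2, 2073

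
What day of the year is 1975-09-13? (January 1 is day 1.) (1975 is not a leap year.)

256

Days in months before September: 31 + 28 + 31 + 30 + 31 + 30 + 31 + 31 = 243.
Plus 13 days into September → day 256.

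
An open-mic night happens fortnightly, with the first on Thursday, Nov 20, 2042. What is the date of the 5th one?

The 5th occurrence is 4 intervals after the first: 4 × 14 = 56 days after Nov 20, 2042.
Nov has 30 days — 10 days to the end of Nov leaves 46.
Dec has 31 days (15 left).
15 days into Jan → Jan 15, 2043.

Jan 15, 2043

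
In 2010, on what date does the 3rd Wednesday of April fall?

21 April 2010

The first Wednesday of April 2010 is April 7.
The 3rd Wednesday is 2 weeks later: 7 + 14 = 21.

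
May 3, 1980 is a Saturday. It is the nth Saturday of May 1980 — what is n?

1st

Day 3 falls in week ⌈3/7⌉ of the month.
Days 1–7 hold the 1st Saturday, 8–14 the 2nd, 15–21 the 3rd, 22–28 the 4th, 29–31 the 5th.
3 is in the range for the 1st.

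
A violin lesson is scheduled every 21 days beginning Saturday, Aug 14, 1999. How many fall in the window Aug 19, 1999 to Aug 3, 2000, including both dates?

Occurrences land 21·i days after Aug 14, 1999 for i = 0, 1, 2, …
Aug 19, 1999 is 5 days after the start; 5 ÷ 21 = 0 remainder 5; since the remainder is 5, round up to i = 1. First occurrence in the window: #2 on Sep 4, 1999 (1×21 = 21 days in).
Aug 3, 2000 is 355 days after the start; 355 ÷ 21 = 16 remainder 19. Last occurrence in the window: #17 on Jul 15, 2000.
Occurrences #2 through #17: 16 in total.

16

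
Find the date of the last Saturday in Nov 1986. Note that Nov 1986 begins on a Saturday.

Nov 1986 begins on a Saturday, so the first Saturday is Nov 1.
Nov 1986 has 30 days. Adding weeks: 1, 8, 15, 22, 29 — the last one ≤ 30 is the 29th.

Nov 29, 1986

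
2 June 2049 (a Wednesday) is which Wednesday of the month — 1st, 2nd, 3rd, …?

1st

Day 2 falls in week ⌈2/7⌉ of the month.
Days 1–7 hold the 1st Wednesday, 8–14 the 2nd, 15–21 the 3rd, 22–28 the 4th, 29–31 the 5th.
2 is in the range for the 1st.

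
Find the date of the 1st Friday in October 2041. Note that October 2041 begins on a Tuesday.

October 2041 begins on a Tuesday, so the first Friday is October 4 (3 days later).

October 4, 2041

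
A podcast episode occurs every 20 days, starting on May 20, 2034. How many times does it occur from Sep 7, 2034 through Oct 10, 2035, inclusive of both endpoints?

Occurrences land 20·i days after May 20, 2034 for i = 0, 1, 2, …
Sep 7, 2034 is 110 days after the start; 110 ÷ 20 = 5 remainder 10; since the remainder is 10, round up to i = 6. First occurrence in the window: #7 on Sep 17, 2034 (6×20 = 120 days in).
Oct 10, 2035 is 508 days after the start; 508 ÷ 20 = 25 remainder 8. Last occurrence in the window: #26 on Oct 2, 2035.
Occurrences #7 through #26: 20 in total.

20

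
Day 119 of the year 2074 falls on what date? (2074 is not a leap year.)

January has 31 days (119 − 31 = 88 remain).
February has 28 days (88 − 28 = 60 remain).
March has 31 days (60 − 31 = 29 remain).
29 into April → April 29.

2074-04-29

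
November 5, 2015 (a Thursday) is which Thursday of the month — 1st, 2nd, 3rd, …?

1st

Day 5 falls in week ⌈5/7⌉ of the month.
Days 1–7 hold the 1st Thursday, 8–14 the 2nd, 15–21 the 3rd, 22–28 the 4th, 29–31 the 5th.
5 is in the range for the 1st.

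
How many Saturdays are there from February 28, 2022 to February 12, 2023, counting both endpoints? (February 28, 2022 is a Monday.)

50

February 28, 2022 is a Monday; the first Saturday on or after it is March 5, 2022 (5 days later).
From March 5, 2022 to February 12, 2023: 301 + 43 = 344 days (rest of 2022, to February 12, 2023 in 2023).
344 ÷ 7 = 49 full weeks with remainder 1, so 49 more Saturdays after the first → 50.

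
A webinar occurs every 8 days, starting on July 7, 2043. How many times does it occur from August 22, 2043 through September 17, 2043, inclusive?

Occurrences land 8·i days after July 7, 2043 for i = 0, 1, 2, …
August 22, 2043 is 46 days after the start; 46 ÷ 8 = 5 remainder 6; since the remainder is 6, round up to i = 6. First occurrence in the window: #7 on August 24, 2043 (6×8 = 48 days in).
September 17, 2043 is 72 days after the start; 72 ÷ 8 = 9 remainder 0. Last occurrence in the window: #10 on September 17, 2043.
Occurrences #7 through #10: 4 in total.

4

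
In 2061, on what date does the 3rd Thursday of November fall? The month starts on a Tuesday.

2061-11-17

November 2061 begins on a Tuesday, so the first Thursday is November 3 (2 days later).
The 3rd Thursday is 2 weeks later: 3 + 14 = 17.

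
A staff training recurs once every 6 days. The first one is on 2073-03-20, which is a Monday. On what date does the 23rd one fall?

2073-07-30

The 23rd occurrence is 22 intervals after the first: 22 × 6 = 132 days after 2073-03-20.
March has 31 days — 11 days to the end of March leaves 121.
April has 30 days (91 left).
May has 31 days (60 left).
June has 30 days (30 left).
30 days into July → 2073-07-30.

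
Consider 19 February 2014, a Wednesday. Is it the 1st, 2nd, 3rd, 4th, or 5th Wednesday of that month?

Day 19 falls in week ⌈19/7⌉ of the month.
Days 1–7 hold the 1st Wednesday, 8–14 the 2nd, 15–21 the 3rd, 22–28 the 4th, 29–31 the 5th.
19 is in the range for the 3rd.

3rd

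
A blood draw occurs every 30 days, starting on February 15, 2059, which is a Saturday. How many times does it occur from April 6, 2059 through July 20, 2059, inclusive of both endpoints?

4

Occurrences land 30·i days after February 15, 2059 for i = 0, 1, 2, …
April 6, 2059 is 50 days after the start; 50 ÷ 30 = 1 remainder 20; since the remainder is 20, round up to i = 2. First occurrence in the window: #3 on April 16, 2059 (2×30 = 60 days in).
July 20, 2059 is 155 days after the start; 155 ÷ 30 = 5 remainder 5. Last occurrence in the window: #6 on July 15, 2059.
Occurrences #3 through #6: 4 in total.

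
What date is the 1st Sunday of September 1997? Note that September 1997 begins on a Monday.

September 1997 begins on a Monday, so the first Sunday is September 7 (6 days later).

7 September 1997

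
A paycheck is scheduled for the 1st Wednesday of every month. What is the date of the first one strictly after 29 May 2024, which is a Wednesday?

5 June 2024

May 2024 starts on a Wednesday, so its 1st Wednesday is 1 May 2024.
That is not after 29 May 2024, so look at June 2024.
June 2024 starts on a Saturday, so its 1st Wednesday is 5 June 2024 (4 days in).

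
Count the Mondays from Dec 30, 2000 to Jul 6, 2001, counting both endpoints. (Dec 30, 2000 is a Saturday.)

Dec 30, 2000 is a Saturday; the first Monday on or after it is Jan 1, 2001 (2 days later).
From Jan 1, 2001 to Jul 6, 2001: 30 + 28 + 31 + 30 + 31 + 30 + 6 = 186 days (rest of Jan, Feb, Mar, Apr, May, Jun, Jul).
186 ÷ 7 = 26 full weeks with remainder 4, so 26 more Mondays after the first → 27.

27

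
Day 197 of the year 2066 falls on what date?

2066-07-16

January has 31 days (197 − 31 = 166 remain).
February has 28 days (166 − 28 = 138 remain).
March has 31 days (138 − 31 = 107 remain).
April has 30 days (107 − 30 = 77 remain).
May has 31 days (77 − 31 = 46 remain).
June has 30 days (46 − 30 = 16 remain).
16 into July → July 16.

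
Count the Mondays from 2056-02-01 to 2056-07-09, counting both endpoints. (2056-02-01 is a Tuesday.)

2056-02-01 is a Tuesday; the first Monday on or after it is 2056-02-07 (6 days later).
From 2056-02-07 to 2056-07-09: 22 + 31 + 30 + 31 + 30 + 9 = 153 days (rest of February, March, April, May, June, July).
153 ÷ 7 = 21 full weeks with remainder 6, so 21 more Mondays after the first → 22.

22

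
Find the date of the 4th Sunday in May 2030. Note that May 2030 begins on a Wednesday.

26 May 2030

May 2030 begins on a Wednesday, so the first Sunday is May 5 (4 days later).
The 4th Sunday is 3 weeks later: 5 + 21 = 26.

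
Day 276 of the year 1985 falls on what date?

January has 31 days (276 − 31 = 245 remain).
February has 28 days (245 − 28 = 217 remain).
March has 31 days (217 − 31 = 186 remain).
April has 30 days (186 − 30 = 156 remain).
May has 31 days (156 − 31 = 125 remain).
June has 30 days (125 − 30 = 95 remain).
July has 31 days (95 − 31 = 64 remain).
August has 31 days (64 − 31 = 33 remain).
September has 30 days (33 − 30 = 3 remain).
3 into October → October 3.

October 3, 1985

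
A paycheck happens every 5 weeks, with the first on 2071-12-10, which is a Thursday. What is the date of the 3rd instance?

The 3rd occurrence is 2 intervals after the first: 2 × 35 = 70 days after 2071-12-10.
December has 31 days — 21 days to the end of December leaves 49.
January has 31 days (18 left).
18 days into February → 2072-02-18.

2072-02-18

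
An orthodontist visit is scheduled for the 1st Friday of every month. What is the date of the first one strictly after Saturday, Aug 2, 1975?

Sep 5, 1975

Aug 1975 starts on a Friday, so its 1st Friday is Aug 1, 1975.
That is not after Aug 2, 1975, so look at Sep 1975.
Sep 1975 starts on a Monday, so its 1st Friday is Sep 5, 1975 (4 days in).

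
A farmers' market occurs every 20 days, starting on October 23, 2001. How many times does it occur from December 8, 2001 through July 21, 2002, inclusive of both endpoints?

11

Occurrences land 20·i days after October 23, 2001 for i = 0, 1, 2, …
December 8, 2001 is 46 days after the start; 46 ÷ 20 = 2 remainder 6; since the remainder is 6, round up to i = 3. First occurrence in the window: #4 on December 22, 2001 (3×20 = 60 days in).
July 21, 2002 is 271 days after the start; 271 ÷ 20 = 13 remainder 11. Last occurrence in the window: #14 on July 10, 2002.
Occurrences #4 through #14: 11 in total.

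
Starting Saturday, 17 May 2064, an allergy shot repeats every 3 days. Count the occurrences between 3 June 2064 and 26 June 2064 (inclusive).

Occurrences land 3·i days after 17 May 2064 for i = 0, 1, 2, …
3 June 2064 is 17 days after the start; 17 ÷ 3 = 5 remainder 2; since the remainder is 2, round up to i = 6. First occurrence in the window: #7 on 4 June 2064 (6×3 = 18 days in).
26 June 2064 is 40 days after the start; 40 ÷ 3 = 13 remainder 1. Last occurrence in the window: #14 on 25 June 2064.
Occurrences #7 through #14: 8 in total.

8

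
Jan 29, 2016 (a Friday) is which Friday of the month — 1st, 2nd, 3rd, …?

5th

Day 29 falls in week ⌈29/7⌉ of the month.
Days 1–7 hold the 1st Friday, 8–14 the 2nd, 15–21 the 3rd, 22–28 the 4th, 29–31 the 5th.
29 is in the range for the 5th.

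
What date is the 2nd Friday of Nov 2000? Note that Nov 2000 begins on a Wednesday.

Nov 10, 2000

Nov 2000 begins on a Wednesday, so the first Friday is Nov 3 (2 days later).
The 2nd Friday is 1 weeks later: 3 + 7 = 10.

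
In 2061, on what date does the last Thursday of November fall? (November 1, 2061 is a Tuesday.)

2061-11-24

November 2061 begins on a Tuesday, so the first Thursday is November 3 (2 days later).
November 2061 has 30 days. Adding weeks: 3, 10, 17, 24 — the last one ≤ 30 is the 24th.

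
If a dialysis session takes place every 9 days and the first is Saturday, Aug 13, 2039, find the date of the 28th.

The 28th occurrence is 27 intervals after the first: 27 × 9 = 243 days after Aug 13, 2039.
Aug has 31 days — 18 days to the end of Aug leaves 225.
Sep has 30 days (195 left).
Oct has 31 days (164 left).
Nov has 30 days (134 left).
Dec has 31 days (103 left).
Jan has 31 days (72 left).
Feb has 29 days (43 left).
Mar has 31 days (12 left).
12 days into Apr → Apr 12, 2040.

Apr 12, 2040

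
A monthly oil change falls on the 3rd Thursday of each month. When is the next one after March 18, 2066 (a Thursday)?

April 15, 2066

March 2066 starts on a Monday; its first Thursday is the 4th, so the 3rd Thursday is the 18th — March 18, 2066.
That is not after March 18, 2066, so look at April 2066.
April 2066 starts on a Thursday; its first Thursday is the 1st, so the 3rd Thursday is the 15th — April 15, 2066.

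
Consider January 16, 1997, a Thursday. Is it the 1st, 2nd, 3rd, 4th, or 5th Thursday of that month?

3rd

Day 16 falls in week ⌈16/7⌉ of the month.
Days 1–7 hold the 1st Thursday, 8–14 the 2nd, 15–21 the 3rd, 22–28 the 4th, 29–31 the 5th.
16 is in the range for the 3rd.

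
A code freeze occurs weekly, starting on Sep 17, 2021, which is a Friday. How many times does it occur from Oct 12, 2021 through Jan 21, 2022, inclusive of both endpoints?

Occurrences land 7·i days after Sep 17, 2021 for i = 0, 1, 2, …
Oct 12, 2021 is 25 days after the start; 25 ÷ 7 = 3 remainder 4; since the remainder is 4, round up to i = 4. First occurrence in the window: #5 on Oct 15, 2021 (4×7 = 28 days in).
Jan 21, 2022 is 126 days after the start; 126 ÷ 7 = 18 remainder 0. Last occurrence in the window: #19 on Jan 21, 2022.
Occurrences #5 through #19: 15 in total.

15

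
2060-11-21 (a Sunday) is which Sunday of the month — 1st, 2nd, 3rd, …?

Day 21 falls in week ⌈21/7⌉ of the month.
Days 1–7 hold the 1st Sunday, 8–14 the 2nd, 15–21 the 3rd, 22–28 the 4th, 29–31 the 5th.
21 is in the range for the 3rd.

3rd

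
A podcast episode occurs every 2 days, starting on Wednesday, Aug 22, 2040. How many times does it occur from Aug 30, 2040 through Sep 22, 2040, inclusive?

12

Occurrences land 2·i days after Aug 22, 2040 for i = 0, 1, 2, …
Aug 30, 2040 is 8 days after the start; 8 ÷ 2 = 4 remainder 0. First occurrence in the window: #5 on Aug 30, 2040 (4×2 = 8 days in).
Sep 22, 2040 is 31 days after the start; 31 ÷ 2 = 15 remainder 1. Last occurrence in the window: #16 on Sep 21, 2040.
Occurrences #5 through #16: 12 in total.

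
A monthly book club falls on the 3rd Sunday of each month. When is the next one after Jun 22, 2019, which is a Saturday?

Jun 2019 starts on a Saturday; its first Sunday is the 2nd, so the 3rd Sunday is the 16th — Jun 16, 2019.
That is not after Jun 22, 2019, so look at Jul 2019.
Jul 2019 starts on a Monday; its first Sunday is the 7th, so the 3rd Sunday is the 21st — Jul 21, 2019.

Jul 21, 2019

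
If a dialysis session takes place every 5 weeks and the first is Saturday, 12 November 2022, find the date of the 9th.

The 9th occurrence is 8 intervals after the first: 8 × 35 = 280 days after 12 November 2022.
November has 30 days — 18 days to the end of November leaves 262.
December has 31 days (231 left).
January has 31 days (200 left).
February has 28 days (172 left).
March has 31 days (141 left).
April has 30 days (111 left).
May has 31 days (80 left).
June has 30 days (50 left).
July has 31 days (19 left).
19 days into August → 19 August 2023.

19 August 2023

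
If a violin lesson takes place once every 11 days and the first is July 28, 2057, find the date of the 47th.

December 16, 2058

The 47th occurrence is 46 intervals after the first: 46 × 11 = 506 days after July 28, 2057.
July has 31 days — 3 days to the end of July leaves 503.
From end of July to end of 2057 is 153 days (350 left).
January has 31 days (319 left).
February has 28 days (291 left).
March has 31 days (260 left).
April has 30 days (230 left).
May has 31 days (199 left).
June has 30 days (169 left).
July has 31 days (138 left).
August has 31 days (107 left).
September has 30 days (77 left).
October has 31 days (46 left).
November has 30 days (16 left).
16 days into December → December 16, 2058.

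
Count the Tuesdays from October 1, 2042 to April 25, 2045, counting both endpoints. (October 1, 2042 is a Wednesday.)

October 1, 2042 is a Wednesday; the first Tuesday on or after it is October 7, 2042 (6 days later).
From October 7, 2042 to April 25, 2045: 85 + 365 + 366 + 115 = 931 days (rest of 2042, 2043, 2044, to April 25, 2045 in 2045).
931 ÷ 7 = 133 full weeks with remainder 0, so 133 more Tuesdays after the first → 134.

134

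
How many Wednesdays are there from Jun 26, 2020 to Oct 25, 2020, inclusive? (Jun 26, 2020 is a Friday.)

17

Jun 26, 2020 is a Friday; the first Wednesday on or after it is Jul 1, 2020 (5 days later).
From Jul 1, 2020 to Oct 25, 2020: 30 + 31 + 30 + 25 = 116 days (rest of Jul, Aug, Sep, Oct).
116 ÷ 7 = 16 full weeks with remainder 4, so 16 more Wednesdays after the first → 17.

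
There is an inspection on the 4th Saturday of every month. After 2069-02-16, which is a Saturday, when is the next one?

February 2069 starts on a Friday; its first Saturday is the 2nd, so the 4th Saturday is the 23rd — 2069-02-23.
2069-02-23 is after 2069-02-16, so that is the next one.

2069-02-23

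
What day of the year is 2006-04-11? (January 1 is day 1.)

Days in months before April: 31 + 28 + 31 = 90.
Plus 11 days into April → day 101.

101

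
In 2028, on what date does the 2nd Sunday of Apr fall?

Apr 9, 2028

Apr 2028 begins on a Saturday, so the first Sunday is Apr 2 (1 day later).
The 2nd Sunday is 1 weeks later: 2 + 7 = 9.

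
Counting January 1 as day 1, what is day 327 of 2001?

January has 31 days (327 − 31 = 296 remain).
February has 28 days (296 − 28 = 268 remain).
March has 31 days (268 − 31 = 237 remain).
April has 30 days (237 − 30 = 207 remain).
May has 31 days (207 − 31 = 176 remain).
June has 30 days (176 − 30 = 146 remain).
July has 31 days (146 − 31 = 115 remain).
August has 31 days (115 − 31 = 84 remain).
September has 30 days (84 − 30 = 54 remain).
October has 31 days (54 − 31 = 23 remain).
23 into November → November 23.

2001-11-23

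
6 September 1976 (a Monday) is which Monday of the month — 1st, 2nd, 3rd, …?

Day 6 falls in week ⌈6/7⌉ of the month.
Days 1–7 hold the 1st Monday, 8–14 the 2nd, 15–21 the 3rd, 22–28 the 4th, 29–31 the 5th.
6 is in the range for the 1st.

1st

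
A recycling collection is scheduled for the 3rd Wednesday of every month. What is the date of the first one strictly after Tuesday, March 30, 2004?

April 21, 2004

March 2004 starts on a Monday; its first Wednesday is the 3rd, so the 3rd Wednesday is the 17th — March 17, 2004.
That is not after March 30, 2004, so look at April 2004.
April 2004 starts on a Thursday; its first Wednesday is the 7th, so the 3rd Wednesday is the 21st — April 21, 2004.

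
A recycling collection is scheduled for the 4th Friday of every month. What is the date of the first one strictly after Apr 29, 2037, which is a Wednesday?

May 22, 2037

Apr 2037 starts on a Wednesday; its first Friday is the 3rd, so the 4th Friday is the 24th — Apr 24, 2037.
That is not after Apr 29, 2037, so look at May 2037.
May 2037 starts on a Friday; its first Friday is the 1st, so the 4th Friday is the 22nd — May 22, 2037.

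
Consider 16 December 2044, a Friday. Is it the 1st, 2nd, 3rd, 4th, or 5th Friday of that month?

Day 16 falls in week ⌈16/7⌉ of the month.
Days 1–7 hold the 1st Friday, 8–14 the 2nd, 15–21 the 3rd, 22–28 the 4th, 29–31 the 5th.
16 is in the range for the 3rd.

3rd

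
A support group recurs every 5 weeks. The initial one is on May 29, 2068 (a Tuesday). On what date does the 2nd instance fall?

The 2nd occurrence is 1 interval after the first: 1 × 35 = 35 days after May 29, 2068.
May has 31 days — 2 days to the end of May leaves 33.
Jun has 30 days (3 left).
3 days into Jul → Jul 3, 2068.

Jul 3, 2068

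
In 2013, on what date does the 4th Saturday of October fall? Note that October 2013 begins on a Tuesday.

October 2013 begins on a Tuesday, so the first Saturday is October 5 (4 days later).
The 4th Saturday is 3 weeks later: 5 + 21 = 26.

October 26, 2013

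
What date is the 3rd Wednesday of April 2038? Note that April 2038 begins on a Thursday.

21 April 2038

April 2038 begins on a Thursday, so the first Wednesday is April 7 (6 days later).
The 3rd Wednesday is 2 weeks later: 7 + 14 = 21.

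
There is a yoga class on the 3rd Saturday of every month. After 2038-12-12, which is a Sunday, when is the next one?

December 2038 starts on a Wednesday; its first Saturday is the 4th, so the 3rd Saturday is the 18th — 2038-12-18.
2038-12-18 is after 2038-12-12, so that is the next one.

2038-12-18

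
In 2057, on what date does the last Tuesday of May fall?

May 2057 begins on a Tuesday, so the first Tuesday is May 1.
May 2057 has 31 days. Adding weeks: 1, 8, 15, 22, 29 — the last one ≤ 31 is the 29th.

29 May 2057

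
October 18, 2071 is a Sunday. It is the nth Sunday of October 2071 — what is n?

3rd

Day 18 falls in week ⌈18/7⌉ of the month.
Days 1–7 hold the 1st Sunday, 8–14 the 2nd, 15–21 the 3rd, 22–28 the 4th, 29–31 the 5th.
18 is in the range for the 3rd.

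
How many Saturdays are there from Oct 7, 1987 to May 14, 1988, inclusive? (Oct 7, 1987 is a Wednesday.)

32

Oct 7, 1987 is a Wednesday; the first Saturday on or after it is Oct 10, 1987 (3 days later).
From Oct 10, 1987 to May 14, 1988: 21 + 30 + 31 + 31 + 29 + 31 + 30 + 14 = 217 days (rest of Oct, Nov, Dec, Jan, Feb, Mar, Apr, May).
217 ÷ 7 = 31 full weeks with remainder 0, so 31 more Saturdays after the first → 32.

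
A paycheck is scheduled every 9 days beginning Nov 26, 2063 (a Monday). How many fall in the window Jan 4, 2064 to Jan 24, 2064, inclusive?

2

Occurrences land 9·i days after Nov 26, 2063 for i = 0, 1, 2, …
Jan 4, 2064 is 39 days after the start; 39 ÷ 9 = 4 remainder 3; since the remainder is 3, round up to i = 5. First occurrence in the window: #6 on Jan 10, 2064 (5×9 = 45 days in).
Jan 24, 2064 is 59 days after the start; 59 ÷ 9 = 6 remainder 5. Last occurrence in the window: #7 on Jan 19, 2064.
Occurrences #6 through #7: 2 in total.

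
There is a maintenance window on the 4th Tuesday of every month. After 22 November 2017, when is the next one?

November 2017 starts on a Wednesday; its first Tuesday is the 7th, so the 4th Tuesday is the 28th — 28 November 2017.
28 November 2017 is after 22 November 2017, so that is the next one.

28 November 2017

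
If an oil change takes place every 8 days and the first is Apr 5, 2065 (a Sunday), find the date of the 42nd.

Feb 27, 2066

The 42nd occurrence is 41 intervals after the first: 41 × 8 = 328 days after Apr 5, 2065.
Apr has 30 days — 25 days to the end of Apr leaves 303.
May has 31 days (272 left).
Jun has 30 days (242 left).
Jul has 31 days (211 left).
Aug has 31 days (180 left).
Sep has 30 days (150 left).
Oct has 31 days (119 left).
Nov has 30 days (89 left).
Dec has 31 days (58 left).
Jan has 31 days (27 left).
27 days into Feb → Feb 27, 2066.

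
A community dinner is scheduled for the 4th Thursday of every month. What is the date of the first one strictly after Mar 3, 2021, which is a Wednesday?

Mar 25, 2021

Mar 2021 starts on a Monday; its first Thursday is the 4th, so the 4th Thursday is the 25th — Mar 25, 2021.
Mar 25, 2021 is after Mar 3, 2021, so that is the next one.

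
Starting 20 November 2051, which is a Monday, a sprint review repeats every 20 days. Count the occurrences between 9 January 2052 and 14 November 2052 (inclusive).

Occurrences land 20·i days after 20 November 2051 for i = 0, 1, 2, …
9 January 2052 is 50 days after the start; 50 ÷ 20 = 2 remainder 10; since the remainder is 10, round up to i = 3. First occurrence in the window: #4 on 19 January 2052 (3×20 = 60 days in).
14 November 2052 is 360 days after the start; 360 ÷ 20 = 18 remainder 0. Last occurrence in the window: #19 on 14 November 2052.
Occurrences #4 through #19: 16 in total.

16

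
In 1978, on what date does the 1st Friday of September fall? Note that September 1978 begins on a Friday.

1 September 1978

September 1978 begins on a Friday, so the first Friday is September 1.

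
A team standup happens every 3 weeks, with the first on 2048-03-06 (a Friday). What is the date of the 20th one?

2049-04-09

The 20th occurrence is 19 intervals after the first: 19 × 21 = 399 days after 2048-03-06.
March has 31 days — 25 days to the end of March leaves 374.
April has 30 days (344 left).
May has 31 days (313 left).
June has 30 days (283 left).
July has 31 days (252 left).
August has 31 days (221 left).
September has 30 days (191 left).
October has 31 days (160 left).
November has 30 days (130 left).
December has 31 days (99 left).
January has 31 days (68 left).
February has 28 days (40 left).
March has 31 days (9 left).
9 days into April → 2049-04-09.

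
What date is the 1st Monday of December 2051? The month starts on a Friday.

December 2051 begins on a Friday, so the first Monday is December 4 (3 days later).

2051-12-04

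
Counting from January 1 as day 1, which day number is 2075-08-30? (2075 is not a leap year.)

242

Days in months before August: 31 + 28 + 31 + 30 + 31 + 30 + 31 = 212.
Plus 30 days into August → day 242.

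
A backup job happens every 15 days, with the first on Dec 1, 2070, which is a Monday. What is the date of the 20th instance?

The 20th occurrence is 19 intervals after the first: 19 × 15 = 285 days after Dec 1, 2070.
Dec has 31 days — 30 days to the end of Dec leaves 255.
Jan has 31 days (224 left).
Feb has 28 days (196 left).
Mar has 31 days (165 left).
Apr has 30 days (135 left).
May has 31 days (104 left).
Jun has 30 days (74 left).
Jul has 31 days (43 left).
Aug has 31 days (12 left).
12 days into Sep → Sep 12, 2071.

Sep 12, 2071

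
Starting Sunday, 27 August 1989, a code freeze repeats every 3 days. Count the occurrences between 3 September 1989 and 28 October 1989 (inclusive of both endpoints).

18

Occurrences land 3·i days after 27 August 1989 for i = 0, 1, 2, …
3 September 1989 is 7 days after the start; 7 ÷ 3 = 2 remainder 1; since the remainder is 1, round up to i = 3. First occurrence in the window: #4 on 5 September 1989 (3×3 = 9 days in).
28 October 1989 is 62 days after the start; 62 ÷ 3 = 20 remainder 2. Last occurrence in the window: #21 on 26 October 1989.
Occurrences #4 through #21: 18 in total.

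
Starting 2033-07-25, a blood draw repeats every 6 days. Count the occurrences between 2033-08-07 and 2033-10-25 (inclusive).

Occurrences land 6·i days after 2033-07-25 for i = 0, 1, 2, …
2033-08-07 is 13 days after the start; 13 ÷ 6 = 2 remainder 1; since the remainder is 1, round up to i = 3. First occurrence in the window: #4 on 2033-08-12 (3×6 = 18 days in).
2033-10-25 is 92 days after the start; 92 ÷ 6 = 15 remainder 2. Last occurrence in the window: #16 on 2033-10-23.
Occurrences #4 through #16: 13 in total.

13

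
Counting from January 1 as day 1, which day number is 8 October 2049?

281

Days in months before October: 31 + 28 + 31 + 30 + 31 + 30 + 31 + 31 + 30 = 273.
Plus 8 days into October → day 281.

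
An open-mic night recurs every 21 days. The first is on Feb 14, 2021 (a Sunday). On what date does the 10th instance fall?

Aug 22, 2021

The 10th occurrence is 9 intervals after the first: 9 × 21 = 189 days after Feb 14, 2021.
Feb has 28 days — 14 days to the end of Feb leaves 175.
Mar has 31 days (144 left).
Apr has 30 days (114 left).
May has 31 days (83 left).
Jun has 30 days (53 left).
Jul has 31 days (22 left).
22 days into Aug → Aug 22, 2021.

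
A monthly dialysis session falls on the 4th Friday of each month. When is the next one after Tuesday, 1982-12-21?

1982-12-24

December 1982 starts on a Wednesday; its first Friday is the 3rd, so the 4th Friday is the 24th — 1982-12-24.
1982-12-24 is after 1982-12-21, so that is the next one.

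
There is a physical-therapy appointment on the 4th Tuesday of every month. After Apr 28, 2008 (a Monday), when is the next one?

May 27, 2008

Apr 2008 starts on a Tuesday; its first Tuesday is the 1st, so the 4th Tuesday is the 22nd — Apr 22, 2008.
That is not after Apr 28, 2008, so look at May 2008.
May 2008 starts on a Thursday; its first Tuesday is the 6th, so the 4th Tuesday is the 27th — May 27, 2008.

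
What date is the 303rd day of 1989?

Oct 30, 1989

Jan has 31 days (303 − 31 = 272 remain).
Feb has 28 days (272 − 28 = 244 remain).
Mar has 31 days (244 − 31 = 213 remain).
Apr has 30 days (213 − 30 = 183 remain).
May has 31 days (183 − 31 = 152 remain).
Jun has 30 days (152 − 30 = 122 remain).
Jul has 31 days (122 − 31 = 91 remain).
Aug has 31 days (91 − 31 = 60 remain).
Sep has 30 days (60 − 30 = 30 remain).
30 into Oct → Oct 30.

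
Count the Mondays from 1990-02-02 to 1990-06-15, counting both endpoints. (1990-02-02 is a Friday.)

1990-02-02 is a Friday; the first Monday on or after it is 1990-02-05 (3 days later).
From 1990-02-05 to 1990-06-15: 23 + 31 + 30 + 31 + 15 = 130 days (rest of February, March, April, May, June).
130 ÷ 7 = 18 full weeks with remainder 4, so 18 more Mondays after the first → 19.

19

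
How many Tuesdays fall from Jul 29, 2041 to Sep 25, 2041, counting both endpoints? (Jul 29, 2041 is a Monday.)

9

Jul 29, 2041 is a Monday; the first Tuesday on or after it is Jul 30, 2041 (1 day later).
From Jul 30, 2041 to Sep 25, 2041: 1 + 31 + 25 = 57 days (rest of Jul, Aug, Sep).
57 ÷ 7 = 8 full weeks with remainder 1, so 8 more Tuesdays after the first → 9.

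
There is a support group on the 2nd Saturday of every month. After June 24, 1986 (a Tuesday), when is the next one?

June 1986 starts on a Sunday; its first Saturday is the 7th, so the 2nd Saturday is the 14th — June 14, 1986.
That is not after June 24, 1986, so look at July 1986.
July 1986 starts on a Tuesday; its first Saturday is the 5th, so the 2nd Saturday is the 12th — July 12, 1986.

July 12, 1986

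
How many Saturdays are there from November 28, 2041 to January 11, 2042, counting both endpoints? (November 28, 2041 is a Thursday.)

November 28, 2041 is a Thursday; the first Saturday on or after it is November 30, 2041 (2 days later).
From November 30, 2041 to January 11, 2042: 0 + 31 + 11 = 42 days (rest of November, December, January).
42 ÷ 7 = 6 full weeks with remainder 0, so 6 more Saturdays after the first → 7.

7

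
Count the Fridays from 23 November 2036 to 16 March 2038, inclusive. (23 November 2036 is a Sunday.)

68

23 November 2036 is a Sunday; the first Friday on or after it is 28 November 2036 (5 days later).
From 28 November 2036 to 16 March 2038: 33 + 365 + 75 = 473 days (rest of 2036, 2037, to 16 March 2038 in 2038).
473 ÷ 7 = 67 full weeks with remainder 4, so 67 more Fridays after the first → 68.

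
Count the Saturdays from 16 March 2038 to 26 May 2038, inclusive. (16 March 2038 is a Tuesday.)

16 March 2038 is a Tuesday; the first Saturday on or after it is 20 March 2038 (4 days later).
From 20 March 2038 to 26 May 2038: 11 + 30 + 26 = 67 days (rest of March, April, May).
67 ÷ 7 = 9 full weeks with remainder 4, so 9 more Saturdays after the first → 10.

10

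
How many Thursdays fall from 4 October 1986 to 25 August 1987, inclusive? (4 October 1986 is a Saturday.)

46

4 October 1986 is a Saturday; the first Thursday on or after it is 9 October 1986 (5 days later).
From 9 October 1986 to 25 August 1987: 22 + 30 + 31 + 31 + 28 + 31 + 30 + 31 + 30 + 31 + 25 = 320 days (rest of October, November, December, January, February, March, April, May, June, July, August).
320 ÷ 7 = 45 full weeks with remainder 5, so 45 more Thursdays after the first → 46.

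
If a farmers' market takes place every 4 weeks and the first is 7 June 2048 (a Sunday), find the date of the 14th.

The 14th occurrence is 13 intervals after the first: 13 × 28 = 364 days after 7 June 2048.
June has 30 days — 23 days to the end of June leaves 341.
July has 31 days (310 left).
August has 31 days (279 left).
September has 30 days (249 left).
October has 31 days (218 left).
November has 30 days (188 left).
December has 31 days (157 left).
January has 31 days (126 left).
February has 28 days (98 left).
March has 31 days (67 left).
April has 30 days (37 left).
May has 31 days (6 left).
6 days into June → 6 June 2049.

6 June 2049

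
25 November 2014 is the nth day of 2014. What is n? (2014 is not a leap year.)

329

Days in months before November: 31 + 28 + 31 + 30 + 31 + 30 + 31 + 31 + 30 + 31 = 304.
Plus 25 days into November → day 329.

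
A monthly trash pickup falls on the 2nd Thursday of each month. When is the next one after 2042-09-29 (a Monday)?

September 2042 starts on a Monday; its first Thursday is the 4th, so the 2nd Thursday is the 11th — 2042-09-11.
That is not after 2042-09-29, so look at October 2042.
October 2042 starts on a Wednesday; its first Thursday is the 2nd, so the 2nd Thursday is the 9th — 2042-10-09.

2042-10-09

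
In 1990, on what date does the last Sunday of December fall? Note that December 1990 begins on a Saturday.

December 1990 begins on a Saturday, so the first Sunday is December 2 (1 day later).
December 1990 has 31 days. Adding weeks: 2, 9, 16, 23, 30 — the last one ≤ 31 is the 30th.

30 December 1990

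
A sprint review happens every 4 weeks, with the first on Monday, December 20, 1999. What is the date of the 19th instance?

May 7, 2001

The 19th occurrence is 18 intervals after the first: 18 × 28 = 504 days after December 20, 1999.
December has 31 days — 11 days to the end of December leaves 493.
2000 has 366 days (127 left).
January has 31 days (96 left).
February has 28 days (68 left).
March has 31 days (37 left).
April has 30 days (7 left).
7 days into May → May 7, 2001.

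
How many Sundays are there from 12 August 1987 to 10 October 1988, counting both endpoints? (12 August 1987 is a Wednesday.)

61

12 August 1987 is a Wednesday; the first Sunday on or after it is 16 August 1987 (4 days later).
From 16 August 1987 to 10 October 1988: 137 + 284 = 421 days (rest of 1987, to 10 October 1988 in 1988).
421 ÷ 7 = 60 full weeks with remainder 1, so 60 more Sundays after the first → 61.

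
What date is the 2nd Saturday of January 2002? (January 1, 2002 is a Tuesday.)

January 2002 begins on a Tuesday, so the first Saturday is January 5 (4 days later).
The 2nd Saturday is 1 weeks later: 5 + 7 = 12.

12 January 2002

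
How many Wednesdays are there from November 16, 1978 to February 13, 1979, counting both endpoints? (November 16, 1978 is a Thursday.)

12

November 16, 1978 is a Thursday; the first Wednesday on or after it is November 22, 1978 (6 days later).
From November 22, 1978 to February 13, 1979: 8 + 31 + 31 + 13 = 83 days (rest of November, December, January, February).
83 ÷ 7 = 11 full weeks with remainder 6, so 11 more Wednesdays after the first → 12.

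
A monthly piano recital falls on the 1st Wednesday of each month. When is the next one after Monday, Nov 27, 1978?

Nov 1978 starts on a Wednesday, so its 1st Wednesday is Nov 1, 1978.
That is not after Nov 27, 1978, so look at Dec 1978.
Dec 1978 starts on a Friday, so its 1st Wednesday is Dec 6, 1978 (5 days in).

Dec 6, 1978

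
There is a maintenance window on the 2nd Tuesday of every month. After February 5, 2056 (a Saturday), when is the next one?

February 2056 starts on a Tuesday; its first Tuesday is the 1st, so the 2nd Tuesday is the 8th — February 8, 2056.
February 8, 2056 is after February 5, 2056, so that is the next one.

February 8, 2056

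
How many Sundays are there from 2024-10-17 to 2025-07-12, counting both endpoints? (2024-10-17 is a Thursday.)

38

2024-10-17 is a Thursday; the first Sunday on or after it is 2024-10-20 (3 days later).
From 2024-10-20 to 2025-07-12: 11 + 30 + 31 + 31 + 28 + 31 + 30 + 31 + 30 + 12 = 265 days (rest of October, November, December, January, February, March, April, May, June, July).
265 ÷ 7 = 37 full weeks with remainder 6, so 37 more Sundays after the first → 38.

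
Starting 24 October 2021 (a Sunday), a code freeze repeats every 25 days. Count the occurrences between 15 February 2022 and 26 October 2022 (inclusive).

10

Occurrences land 25·i days after 24 October 2021 for i = 0, 1, 2, …
15 February 2022 is 114 days after the start; 114 ÷ 25 = 4 remainder 14; since the remainder is 14, round up to i = 5. First occurrence in the window: #6 on 26 February 2022 (5×25 = 125 days in).
26 October 2022 is 367 days after the start; 367 ÷ 25 = 14 remainder 17. Last occurrence in the window: #15 on 9 October 2022.
Occurrences #6 through #15: 10 in total.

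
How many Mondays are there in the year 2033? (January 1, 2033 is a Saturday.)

52

January 1, 2033 is a Saturday; the first Monday on or after it is January 3, 2033 (2 days later).
From January 3, 2033 to December 31, 2033: 28 + 28 + 31 + 30 + 31 + 30 + 31 + 31 + 30 + 31 + 30 + 31 = 362 days (rest of January, February, March, April, May, June, July, August, September, October, November, December).
362 ÷ 7 = 51 full weeks with remainder 5, so 51 more Mondays after the first → 52.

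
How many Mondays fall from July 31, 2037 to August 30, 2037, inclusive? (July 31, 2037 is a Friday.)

July 31, 2037 is a Friday; the first Monday on or after it is August 3, 2037 (3 days later).
From August 3, 2037 to August 30, 2037 is 30 − 3 = 27 days.
27 ÷ 7 = 3 full weeks with remainder 6, so 3 more Mondays after the first → 4.

4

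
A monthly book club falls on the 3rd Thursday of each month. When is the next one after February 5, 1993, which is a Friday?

February 1993 starts on a Monday; its first Thursday is the 4th, so the 3rd Thursday is the 18th — February 18, 1993.
February 18, 1993 is after February 5, 1993, so that is the next one.

February 18, 1993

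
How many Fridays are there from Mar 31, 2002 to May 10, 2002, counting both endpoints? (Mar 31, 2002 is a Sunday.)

Mar 31, 2002 is a Sunday; the first Friday on or after it is Apr 5, 2002 (5 days later).
From Apr 5, 2002 to May 10, 2002: 25 + 10 = 35 days (rest of Apr, May).
35 ÷ 7 = 5 full weeks with remainder 0, so 5 more Fridays after the first → 6.

6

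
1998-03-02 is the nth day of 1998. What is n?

Days in months before March: 31 + 28 = 59.
Plus 2 days into March → day 61.

61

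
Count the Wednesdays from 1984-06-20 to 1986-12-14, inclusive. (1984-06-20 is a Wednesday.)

1984-06-20 is a Wednesday; the first Wednesday on or after it is 1984-06-20.
From 1984-06-20 to 1986-12-14: 194 + 365 + 348 = 907 days (rest of 1984, 1985, to 1986-12-14 in 1986).
907 ÷ 7 = 129 full weeks with remainder 4, so 129 more Wednesdays after the first → 130.

130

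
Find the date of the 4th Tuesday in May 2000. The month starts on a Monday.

23 May 2000

May 2000 begins on a Monday, so the first Tuesday is May 2 (1 day later).
The 4th Tuesday is 3 weeks later: 2 + 21 = 23.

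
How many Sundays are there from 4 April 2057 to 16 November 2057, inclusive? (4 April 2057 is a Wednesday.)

4 April 2057 is a Wednesday; the first Sunday on or after it is 8 April 2057 (4 days later).
From 8 April 2057 to 16 November 2057: 22 + 31 + 30 + 31 + 31 + 30 + 31 + 16 = 222 days (rest of April, May, June, July, August, September, October, November).
222 ÷ 7 = 31 full weeks with remainder 5, so 31 more Sundays after the first → 32.

32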